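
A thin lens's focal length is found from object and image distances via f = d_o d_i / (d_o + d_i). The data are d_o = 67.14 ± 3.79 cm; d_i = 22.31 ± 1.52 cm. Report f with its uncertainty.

16.75 ± 0.888 cm

∂f/∂d_o = (d_i/(d_o+d_i))² = 0.0622;  ∂f/∂d_i = (d_o/(d_o+d_i))² = 0.563
δf = √((∂f/∂d_o · δd_o)² + (∂f/∂d_i · δd_i)²) = √(0.0556 + 0.733) = 0.888 cm
f = 16.75 cm.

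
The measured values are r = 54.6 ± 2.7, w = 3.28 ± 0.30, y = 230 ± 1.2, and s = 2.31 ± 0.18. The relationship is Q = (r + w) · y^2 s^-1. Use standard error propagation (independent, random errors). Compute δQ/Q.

Let u = r + w = 57.9. δu = √(δr² + δw²) = √(7.29 + 0.0900) = 2.72, so δu/u = 0.0469.
Q is then a monomial in u, y, s:
δQ/Q = √((δu/u)² + (2·δy/y)² + (-1·δs/s)²) = √(0.00220 + 0.000109 + 0.00607) = 0.0916

0.0916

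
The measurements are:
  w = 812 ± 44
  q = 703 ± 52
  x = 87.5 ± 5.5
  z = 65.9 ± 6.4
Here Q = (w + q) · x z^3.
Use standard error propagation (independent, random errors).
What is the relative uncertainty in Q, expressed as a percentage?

30.1%

Let u = w + q = 1520. δu = √(δw² + δq²) = √(1940 + 2700) = 68.1, so δu/u = 0.0450.
Q is then a monomial in u, x, z:
δQ/Q = √((δu/u)² + (1·δx/x)² + (3·δz/z)²) = √(0.00202 + 0.00395 + 0.0849) = 0.301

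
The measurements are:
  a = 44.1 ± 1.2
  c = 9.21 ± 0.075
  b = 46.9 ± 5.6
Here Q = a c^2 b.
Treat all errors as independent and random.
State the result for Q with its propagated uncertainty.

Each factor contributes (exponent × relative error)² to (δQ/Q)²:
  (1·δa/a)² = (1×0.0272)² = 0.000740;  (2·δc/c)² = (2×0.00814)² = 0.000265;  (1·δb/b)² = (1×0.119)² = 0.0143
δQ/Q = √(0.0153) = 0.124
Q = 1.75e+05, so δQ = 0.124 × 1.75e+05 = 21700.

(1.75 ± 0.217) × 10^5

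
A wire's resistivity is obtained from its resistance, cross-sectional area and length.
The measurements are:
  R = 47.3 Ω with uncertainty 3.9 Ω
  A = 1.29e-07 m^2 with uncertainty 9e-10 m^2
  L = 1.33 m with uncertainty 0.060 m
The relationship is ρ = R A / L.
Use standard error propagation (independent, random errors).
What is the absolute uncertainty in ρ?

Each factor contributes (exponent × relative error)² to (δρ/ρ)²:
  (1·δR/R)² = (1×0.0825)² = 0.00680;  (1·δA/A)² = (1×0.00698)² = 4.87e-05;  (-1·δL/L)² = (-1×0.0451)² = 0.00204
δρ/ρ = √(0.00888) = 0.0942
ρ = 4.59e-06 Ω·m, so δρ = 0.0942 × 4.59e-06 = 4.32e-07 Ω·m.

4.32e-07 Ω·m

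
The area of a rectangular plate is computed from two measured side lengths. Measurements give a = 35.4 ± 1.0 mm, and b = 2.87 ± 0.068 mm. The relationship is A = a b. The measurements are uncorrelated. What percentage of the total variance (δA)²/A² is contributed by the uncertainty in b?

41.3%

(δA/A)² = (1·δa/a)² + (1·δb/b)²
  a term: (1×0.0282)² = 0.000798
  b term: (1×0.0237)² = 0.000561
Total = 0.00136. Share from b = 0.000561/0.00136 = 0.413.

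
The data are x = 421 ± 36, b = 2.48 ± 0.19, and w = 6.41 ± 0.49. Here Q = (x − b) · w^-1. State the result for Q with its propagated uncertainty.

Let u = x − b = 419. δu = √(δx² + δb²) = √(1300 + 0.0361) = 36.0, so δu/u = 0.0860.
Q is then a monomial in u, w:
δQ/Q = √((δu/u)² + (-1·δw/w)²) = √(0.00740 + 0.00584) = 0.115
Q = 65.3, so δQ = 0.115 × 65.3 = 7.51.

65.3 ± 7.51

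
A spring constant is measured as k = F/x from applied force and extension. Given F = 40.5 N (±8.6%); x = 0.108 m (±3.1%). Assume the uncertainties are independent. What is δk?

For a monomial k ∝ F, x^-1, fractional errors add in quadrature:
  (1·δF/F)² = (1×0.0860)² = 0.00740;  (-1·δx/x)² = (-1×0.0310)² = 0.000961
δk/k = √(0.00836) = 0.0914
k = 375 N/m, so δk = 0.0914 × 375 = 34.3 N/m.

34.3 N/m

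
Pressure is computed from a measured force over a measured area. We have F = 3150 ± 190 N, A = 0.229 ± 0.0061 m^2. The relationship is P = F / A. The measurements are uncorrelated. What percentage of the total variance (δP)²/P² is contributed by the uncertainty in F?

(δP/P)² = (1·δF/F)² + (-1·δA/A)²
  F term: (1×0.0603)² = 0.00364
  A term: (-1×0.0266)² = 0.000710
Total = 0.00435. Share from F = 0.00364/0.00435 = 0.837.

83.7%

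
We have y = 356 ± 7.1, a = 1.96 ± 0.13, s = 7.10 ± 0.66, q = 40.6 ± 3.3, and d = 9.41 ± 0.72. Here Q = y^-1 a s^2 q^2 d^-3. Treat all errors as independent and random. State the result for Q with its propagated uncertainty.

Products/powers → add relative errors in quadrature, weighted by exponent:
  (-1·δy/y)² = (-1×0.0199)² = 0.000398;  (1·δa/a)² = (1×0.0663)² = 0.00440;  (2·δs/s)² = (2×0.0930)² = 0.0346;  (2·δq/q)² = (2×0.0813)² = 0.0264;  (-3·δd/d)² = (-3×0.0765)² = 0.0527
δQ/Q = √(0.118) = 0.344
Q = 0.549, so δQ = 0.344 × 0.549 = 0.189.

0.549 ± 0.189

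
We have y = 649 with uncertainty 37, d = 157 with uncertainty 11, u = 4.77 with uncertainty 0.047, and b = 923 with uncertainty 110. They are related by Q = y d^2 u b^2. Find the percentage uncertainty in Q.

28.2%

For a monomial Q ∝ y, d^2, u, b^2, fractional errors add in quadrature:
  (1·δy/y)² = (1×0.0570)² = 0.00325;  (2·δd/d)² = (2×0.0701)² = 0.0196;  (1·δu/u)² = (1×0.00985)² = 9.71e-05;  (2·δb/b)² = (2×0.119)² = 0.0568
δQ/Q = √(0.0798) = 0.282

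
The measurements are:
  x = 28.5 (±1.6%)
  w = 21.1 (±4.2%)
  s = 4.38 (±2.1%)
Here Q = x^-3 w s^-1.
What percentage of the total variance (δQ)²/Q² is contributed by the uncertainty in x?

51.1%

(δQ/Q)² = (-3·δx/x)² + (1·δw/w)² + (-1·δs/s)²
  x term: (-3×0.0160)² = 0.00230
  w term: (1×0.0420)² = 0.00176
  s term: (-1×0.0210)² = 0.000441
Total = 0.00451. Share from x = 0.00230/0.00451 = 0.511.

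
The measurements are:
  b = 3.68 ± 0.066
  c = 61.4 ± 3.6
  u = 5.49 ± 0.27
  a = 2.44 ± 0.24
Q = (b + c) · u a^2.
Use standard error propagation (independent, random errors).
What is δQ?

Let w = b + c = 65.1. δw = √(δb² + δc²) = √(0.00436 + 13.0) = 3.60, so δw/w = 0.0553.
Q is then a monomial in w, u, a:
δQ/Q = √((δw/w)² + (1·δu/u)² + (2·δa/a)²) = √(0.00306 + 0.00242 + 0.0387) = 0.210
Q = 2130, so δQ = 0.210 × 2130 = 447.

447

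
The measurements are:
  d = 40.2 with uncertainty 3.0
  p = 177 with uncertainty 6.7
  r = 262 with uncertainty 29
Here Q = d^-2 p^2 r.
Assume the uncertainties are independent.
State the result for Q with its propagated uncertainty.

Relative error in a monomial: (δQ/Q)² = Σ (nᵢ · δxᵢ/xᵢ)².
  (-2·δd/d)² = (-2×0.0746)² = 0.0223;  (2·δp/p)² = (2×0.0379)² = 0.00573;  (1·δr/r)² = (1×0.111)² = 0.0123
δQ/Q = √(0.0403) = 0.201
Q = 5080, so δQ = 0.201 × 5080 = 1020.

5080 ± 1020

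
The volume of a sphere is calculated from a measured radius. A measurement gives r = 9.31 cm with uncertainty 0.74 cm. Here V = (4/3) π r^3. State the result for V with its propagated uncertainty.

V ∝ r^3, so δV/V = |3| · δr/r = 3 × 0.0795 = 0.238.
V = 3380 cm^3, so δV = 0.238 × 3380 = 806 cm^3.

3380 ± 806 cm^3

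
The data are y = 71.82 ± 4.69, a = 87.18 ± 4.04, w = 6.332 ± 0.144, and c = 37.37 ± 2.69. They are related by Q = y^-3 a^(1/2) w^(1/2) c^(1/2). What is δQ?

For a monomial Q ∝ y^-3, a^(1/2), w^(1/2), c^(1/2), fractional errors add in quadrature:
  (-3·δy/y)² = (-3×0.0653)² = 0.0384;  (½·δa/a)² = (0.5×0.0463)² = 0.000537;  (½·δw/w)² = (0.5×0.0227)² = 0.000129;  (½·δc/c)² = (0.5×0.0720)² = 0.00130
δQ/Q = √(0.0403) = 0.201
Q = 0.0003877, so δQ = 0.201 × 0.0003877 = 7.79e-05.

7.79e-05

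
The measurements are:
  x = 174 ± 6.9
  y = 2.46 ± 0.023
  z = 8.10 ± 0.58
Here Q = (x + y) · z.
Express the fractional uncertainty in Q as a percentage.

8.16%

Let u = x + y = 176. δu = √(δx² + δy²) = √(47.6 + 0.000529) = 6.90, so δu/u = 0.0391.
Q is then a monomial in u, z:
δQ/Q = √((δu/u)² + (1·δz/z)²) = √(0.00153 + 0.00513) = 0.0816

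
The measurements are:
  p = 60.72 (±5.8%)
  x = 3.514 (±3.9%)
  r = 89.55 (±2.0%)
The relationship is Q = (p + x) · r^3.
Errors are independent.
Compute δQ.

Let u = p + x = 64.23. δu = √(δp² + δx²) = √(12.4 + 0.0188) = 3.52, so δu/u = 0.0549.
Q is then a monomial in u, r:
δQ/Q = √((δu/u)² + (3·δr/r)²) = √(0.00301 + 0.00360) = 0.0813
Q = 4.613e+07, so δQ = 0.0813 × 4.613e+07 = 3.75e+06.

3.75e+06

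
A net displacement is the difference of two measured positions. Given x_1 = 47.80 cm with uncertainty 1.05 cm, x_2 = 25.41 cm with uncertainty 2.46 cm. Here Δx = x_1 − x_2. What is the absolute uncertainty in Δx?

For a sum/difference, combine absolute errors in quadrature:
  (δx_1)² = 1.10;  (δx_2)² = 6.05
δΔx = √(7.15) = 2.67 cm

2.67 cm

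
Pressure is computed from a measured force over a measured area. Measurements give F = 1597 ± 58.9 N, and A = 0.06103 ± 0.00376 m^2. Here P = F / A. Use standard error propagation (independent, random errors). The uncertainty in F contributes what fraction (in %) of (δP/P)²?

(δP/P)² = (1·δF/F)² + (-1·δA/A)²
  F term: (1×0.0369)² = 0.00136
  A term: (-1×0.0616)² = 0.00380
Total = 0.00516. Share from F = 0.00136/0.00516 = 0.264.

26.4%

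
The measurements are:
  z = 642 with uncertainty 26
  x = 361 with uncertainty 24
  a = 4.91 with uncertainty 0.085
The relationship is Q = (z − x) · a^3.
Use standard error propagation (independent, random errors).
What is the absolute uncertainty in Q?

Let u = z − x = 281. δu = √(δz² + δx²) = √(676 + 576) = 35.4, so δu/u = 0.126.
Q is then a monomial in u, a:
δQ/Q = √((δu/u)² + (3·δa/a)²) = √(0.0159 + 0.00270) = 0.136
Q = 33300, so δQ = 0.136 × 33300 = 4530.

4530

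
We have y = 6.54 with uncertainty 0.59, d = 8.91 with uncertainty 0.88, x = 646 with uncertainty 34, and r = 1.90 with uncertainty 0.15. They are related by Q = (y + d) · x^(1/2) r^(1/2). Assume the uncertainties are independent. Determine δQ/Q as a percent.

8.34%

Let u = y + d = 15.4. δu = √(δy² + δd²) = √(0.348 + 0.774) = 1.06, so δu/u = 0.0686.
Q is then a monomial in u, x, r:
δQ/Q = √((δu/u)² + (½·δx/x)² + (½·δr/r)²) = √(0.00470 + 0.000693 + 0.00156) = 0.0834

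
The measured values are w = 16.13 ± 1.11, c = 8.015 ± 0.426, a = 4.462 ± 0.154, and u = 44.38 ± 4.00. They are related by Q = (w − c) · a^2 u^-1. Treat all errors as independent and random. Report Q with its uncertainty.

Let h = w − c = 8.115. δh = √(δw² + δc²) = √(1.23 + 0.181) = 1.19, so δh/h = 0.147.
Q is then a monomial in h, a, u:
δQ/Q = √((δh/h)² + (2·δa/a)² + (-1·δu/u)²) = √(0.0215 + 0.00476 + 0.00812) = 0.185
Q = 3.640, so δQ = 0.185 × 3.640 = 0.675.

3.640 ± 0.675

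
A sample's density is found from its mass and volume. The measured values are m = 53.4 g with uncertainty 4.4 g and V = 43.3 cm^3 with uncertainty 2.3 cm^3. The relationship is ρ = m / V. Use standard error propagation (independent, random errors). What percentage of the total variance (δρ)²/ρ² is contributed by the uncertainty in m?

(δρ/ρ)² = (1·δm/m)² + (-1·δV/V)²
  m term: (1×0.0824)² = 0.00679
  V term: (-1×0.0531)² = 0.00282
Total = 0.00961. Share from m = 0.00679/0.00961 = 0.706.

70.6%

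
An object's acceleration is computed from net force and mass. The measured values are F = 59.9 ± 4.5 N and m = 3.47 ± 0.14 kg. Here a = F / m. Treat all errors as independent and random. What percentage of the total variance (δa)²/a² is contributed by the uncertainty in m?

(δa/a)² = (1·δF/F)² + (-1·δm/m)²
  F term: (1×0.0751)² = 0.00564
  m term: (-1×0.0403)² = 0.00163
Total = 0.00727. Share from m = 0.00163/0.00727 = 0.224.

22.4%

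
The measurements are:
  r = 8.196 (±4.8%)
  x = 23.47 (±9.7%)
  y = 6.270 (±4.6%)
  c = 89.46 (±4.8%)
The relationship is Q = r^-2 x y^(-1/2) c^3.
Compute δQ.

20000

Since Q is a product/quotient, work with relative uncertainties:
  (-2·δr/r)² = (-2×0.0480)² = 0.00922;  (1·δx/x)² = (1×0.0970)² = 0.00941;  (−½·δy/y)² = (-0.5×0.0460)² = 0.000529;  (3·δc/c)² = (3×0.0480)² = 0.0207
δQ/Q = √(0.0399) = 0.200
Q = 99900, so δQ = 0.200 × 99900 = 20000.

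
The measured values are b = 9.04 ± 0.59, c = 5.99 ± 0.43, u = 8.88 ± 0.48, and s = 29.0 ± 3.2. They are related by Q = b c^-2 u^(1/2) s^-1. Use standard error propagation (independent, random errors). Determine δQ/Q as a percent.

Products/powers → add relative errors in quadrature, weighted by exponent:
  (1·δb/b)² = (1×0.0653)² = 0.00426;  (-2·δc/c)² = (-2×0.0718)² = 0.0206;  (½·δu/u)² = (0.5×0.0541)² = 0.000730;  (-1·δs/s)² = (-1×0.110)² = 0.0122
δQ/Q = √(0.0378) = 0.194

19.4%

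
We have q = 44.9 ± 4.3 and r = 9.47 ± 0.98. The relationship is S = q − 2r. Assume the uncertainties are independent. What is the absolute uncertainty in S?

S is a linear combination, so absolute uncertainties add in quadrature:
  (δq)² = 18.5;  (2·δr)² = 3.84
δS = √(22.3) = 4.73

4.73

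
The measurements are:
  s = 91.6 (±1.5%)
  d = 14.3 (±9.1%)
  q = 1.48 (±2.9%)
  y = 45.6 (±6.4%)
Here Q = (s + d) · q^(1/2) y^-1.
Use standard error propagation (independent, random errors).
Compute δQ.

0.192

Let u = s + d = 106. δu = √(δs² + δd²) = √(1.89 + 1.69) = 1.89, so δu/u = 0.0179.
Q is then a monomial in u, q, y:
δQ/Q = √((δu/u)² + (½·δq/q)² + (-1·δy/y)²) = √(0.000319 + 0.000210 + 0.00410) = 0.0680
Q = 2.83, so δQ = 0.0680 × 2.83 = 0.192.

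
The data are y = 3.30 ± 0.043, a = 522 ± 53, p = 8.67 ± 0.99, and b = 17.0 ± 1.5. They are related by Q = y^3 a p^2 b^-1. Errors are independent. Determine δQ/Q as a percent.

26.8%

Relative error in a monomial: (δQ/Q)² = Σ (nᵢ · δxᵢ/xᵢ)².
  (3·δy/y)² = (3×0.0130)² = 0.00153;  (1·δa/a)² = (1×0.102)² = 0.0103;  (2·δp/p)² = (2×0.114)² = 0.0522;  (-1·δb/b)² = (-1×0.0882)² = 0.00779
δQ/Q = √(0.0718) = 0.268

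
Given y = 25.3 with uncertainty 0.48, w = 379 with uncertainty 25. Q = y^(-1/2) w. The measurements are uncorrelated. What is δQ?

Each factor contributes (exponent × relative error)² to (δQ/Q)²:
  (−½·δy/y)² = (-0.5×0.0190)² = 9e-05;  (1·δw/w)² = (1×0.0660)² = 0.00435
δQ/Q = √(0.00444) = 0.0666
Q = 75.3, so δQ = 0.0666 × 75.3 = 5.02.

5.02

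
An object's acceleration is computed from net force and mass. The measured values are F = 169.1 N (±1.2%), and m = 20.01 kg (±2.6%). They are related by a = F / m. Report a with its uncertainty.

8.451 ± 0.242 m/s^2

Products/powers → add relative errors in quadrature, weighted by exponent:
  (1·δF/F)² = (1×0.0120)² = 0.000144;  (-1·δm/m)² = (-1×0.0260)² = 0.000676
δa/a = √(0.000820) = 0.0286
a = 8.451 m/s^2, so δa = 0.0286 × 8.451 = 0.242 m/s^2.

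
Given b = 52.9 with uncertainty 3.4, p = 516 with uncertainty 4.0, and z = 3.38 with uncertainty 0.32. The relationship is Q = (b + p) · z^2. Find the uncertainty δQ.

Let u = b + p = 569. δu = √(δb² + δp²) = √(11.6 + 16.0) = 5.25, so δu/u = 0.00923.
Q is then a monomial in u, z:
δQ/Q = √((δu/u)² + (2·δz/z)²) = √(8.52e-05 + 0.0359) = 0.190
Q = 6500, so δQ = 0.190 × 6500 = 1230.

1230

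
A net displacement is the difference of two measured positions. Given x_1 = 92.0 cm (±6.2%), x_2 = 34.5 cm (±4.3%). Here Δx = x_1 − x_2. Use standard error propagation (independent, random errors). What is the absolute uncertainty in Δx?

5.89 cm

For a sum/difference, combine absolute errors in quadrature:
  (δx_1)² = 32.5;  (δx_2)² = 2.20
δΔx = √(34.7) = 5.89 cm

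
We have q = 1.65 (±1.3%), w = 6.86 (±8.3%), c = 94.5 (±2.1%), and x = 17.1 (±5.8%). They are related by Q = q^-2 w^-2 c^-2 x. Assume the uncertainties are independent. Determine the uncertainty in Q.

Relative error in a monomial: (δQ/Q)² = Σ (nᵢ · δxᵢ/xᵢ)².
  (-2·δq/q)² = (-2×0.0130)² = 0.000676;  (-2·δw/w)² = (-2×0.0830)² = 0.0276;  (-2·δc/c)² = (-2×0.0210)² = 0.00176;  (1·δx/x)² = (1×0.0580)² = 0.00336
δQ/Q = √(0.0334) = 0.183
Q = 1.49e-05, so δQ = 0.183 × 1.49e-05 = 2.73e-06.

2.73e-06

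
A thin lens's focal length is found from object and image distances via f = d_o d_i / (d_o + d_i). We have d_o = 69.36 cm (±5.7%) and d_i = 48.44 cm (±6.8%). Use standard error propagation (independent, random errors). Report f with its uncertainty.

∂f/∂d_o = (d_i/(d_o+d_i))² = 0.169;  ∂f/∂d_i = (d_o/(d_o+d_i))² = 0.347
δf = √((∂f/∂d_o · δd_o)² + (∂f/∂d_i · δd_i)²) = √(0.447 + 1.30) = 1.32 cm
f = 28.52 cm.

28.52 ± 1.32 cm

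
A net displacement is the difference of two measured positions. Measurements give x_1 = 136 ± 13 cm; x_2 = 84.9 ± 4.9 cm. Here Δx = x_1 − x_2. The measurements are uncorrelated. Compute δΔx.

13.9 cm

For a sum/difference, combine absolute errors in quadrature:
  (δx_1)² = 169;  (δx_2)² = 24.0
δΔx = √(193) = 13.9 cm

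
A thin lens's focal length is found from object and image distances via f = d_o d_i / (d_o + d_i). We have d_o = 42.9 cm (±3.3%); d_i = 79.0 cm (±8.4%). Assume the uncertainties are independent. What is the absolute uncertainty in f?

1.01 cm

∂f/∂d_o = (d_i/(d_o+d_i))² = 0.420;  ∂f/∂d_i = (d_o/(d_o+d_i))² = 0.124
δf = √((∂f/∂d_o · δd_o)² + (∂f/∂d_i · δd_i)²) = √(0.354 + 0.676) = 1.01 cm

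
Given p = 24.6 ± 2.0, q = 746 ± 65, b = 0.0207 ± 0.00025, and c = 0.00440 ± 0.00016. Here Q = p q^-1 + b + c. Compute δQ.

Let w = p·q^-1 = 0.0330. δw/w = √((1·δp/p)² + (-1·δq/q)²) = √(0.00661 + 0.00759) = 0.119, so δw = 0.00393.
Q = w + b + c: δQ = √(δw² + δb² + δc²) = √(1.54e-05 + 6.25e-08 + 2.56e-08) = 0.00394

0.00394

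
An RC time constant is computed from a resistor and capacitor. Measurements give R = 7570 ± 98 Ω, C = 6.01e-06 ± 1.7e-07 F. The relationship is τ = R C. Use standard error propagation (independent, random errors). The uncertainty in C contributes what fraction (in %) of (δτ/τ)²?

(δτ/τ)² = (1·δR/R)² + (1·δC/C)²
  R term: (1×0.0129)² = 0.000168
  C term: (1×0.0283)² = 0.000800
Total = 0.000968. Share from C = 0.000800/0.000968 = 0.827.

82.7%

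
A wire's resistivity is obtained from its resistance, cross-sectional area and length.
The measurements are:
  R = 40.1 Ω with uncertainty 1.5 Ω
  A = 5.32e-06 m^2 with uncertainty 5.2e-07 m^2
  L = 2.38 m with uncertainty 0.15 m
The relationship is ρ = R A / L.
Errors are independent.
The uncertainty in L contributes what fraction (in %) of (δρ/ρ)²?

26.6%

(δρ/ρ)² = (1·δR/R)² + (1·δA/A)² + (-1·δL/L)²
  R term: (1×0.0374)² = 0.00140
  A term: (1×0.0977)² = 0.00955
  L term: (-1×0.0630)² = 0.00397
Total = 0.0149. Share from L = 0.00397/0.0149 = 0.266.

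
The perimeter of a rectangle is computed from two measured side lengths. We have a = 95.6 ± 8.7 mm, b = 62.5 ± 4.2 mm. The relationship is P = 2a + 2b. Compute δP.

For a sum/difference, combine absolute errors in quadrature:
  (2·δa)² = 303;  (2·δb)² = 70.6
δP = √(373) = 19.3 mm

19.3 mm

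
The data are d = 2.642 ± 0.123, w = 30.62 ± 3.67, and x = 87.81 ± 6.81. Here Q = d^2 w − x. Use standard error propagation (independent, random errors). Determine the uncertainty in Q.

33.1

Let p = d^2·w = 213.7. δp/p = √((2·δd/d)² + (1·δw/w)²) = √(0.00867 + 0.0144) = 0.152, so δp = 32.4.
Q = p − x: δQ = √(δp² + δx²) = √(1050 + 46.4) = 33.1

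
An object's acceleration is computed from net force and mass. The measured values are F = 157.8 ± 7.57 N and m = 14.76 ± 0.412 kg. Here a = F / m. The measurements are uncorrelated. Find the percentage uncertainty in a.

a is a product of powers, so relative uncertainties combine in quadrature:
  (1·δF/F)² = (1×0.0480)² = 0.00230;  (-1·δm/m)² = (-1×0.0279)² = 0.000779
δa/a = √(0.00308) = 0.0555

5.55%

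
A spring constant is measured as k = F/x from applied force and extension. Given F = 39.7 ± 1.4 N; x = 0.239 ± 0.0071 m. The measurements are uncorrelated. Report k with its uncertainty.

166 ± 7.66 N/m

k is a product of powers, so relative uncertainties combine in quadrature:
  (1·δF/F)² = (1×0.0353)² = 0.00124;  (-1·δx/x)² = (-1×0.0297)² = 0.000883
δk/k = √(0.00213) = 0.0461
k = 166 N/m, so δk = 0.0461 × 166 = 7.66 N/m.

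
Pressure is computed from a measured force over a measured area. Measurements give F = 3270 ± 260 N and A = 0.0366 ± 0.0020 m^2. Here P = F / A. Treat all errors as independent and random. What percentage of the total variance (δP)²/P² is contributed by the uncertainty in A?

32.1%

(δP/P)² = (1·δF/F)² + (-1·δA/A)²
  F term: (1×0.0795)² = 0.00632
  A term: (-1×0.0546)² = 0.00299
Total = 0.00931. Share from A = 0.00299/0.00931 = 0.321.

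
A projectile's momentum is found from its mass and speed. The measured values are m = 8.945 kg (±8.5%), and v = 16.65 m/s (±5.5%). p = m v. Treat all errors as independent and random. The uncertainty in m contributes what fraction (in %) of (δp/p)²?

(δp/p)² = (1·δm/m)² + (1·δv/v)²
  m term: (1×0.0850)² = 0.00723
  v term: (1×0.0550)² = 0.00302
Total = 0.0103. Share from m = 0.00723/0.0103 = 0.705.

70.5%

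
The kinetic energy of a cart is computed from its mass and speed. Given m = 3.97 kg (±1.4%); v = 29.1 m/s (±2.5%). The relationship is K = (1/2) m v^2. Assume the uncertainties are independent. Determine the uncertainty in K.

Products/powers → add relative errors in quadrature, weighted by exponent:
  (1·δm/m)² = (1×0.0140)² = 0.000196;  (2·δv/v)² = (2×0.0250)² = 0.00250
δK/K = √(0.00270) = 0.0519
K = 1680 J, so δK = 0.0519 × 1680 = 87.3 J.

87.3 J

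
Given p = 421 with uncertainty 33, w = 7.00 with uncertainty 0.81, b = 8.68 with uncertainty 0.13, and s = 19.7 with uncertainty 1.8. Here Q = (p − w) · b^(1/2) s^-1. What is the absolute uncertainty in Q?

Let u = p − w = 414. δu = √(δp² + δw²) = √(1090 + 0.656) = 33.0, so δu/u = 0.0797.
Q is then a monomial in u, b, s:
δQ/Q = √((δu/u)² + (½·δb/b)² + (-1·δs/s)²) = √(0.00636 + 5.61e-05 + 0.00835) = 0.121
Q = 61.9, so δQ = 0.121 × 61.9 = 7.52.

7.52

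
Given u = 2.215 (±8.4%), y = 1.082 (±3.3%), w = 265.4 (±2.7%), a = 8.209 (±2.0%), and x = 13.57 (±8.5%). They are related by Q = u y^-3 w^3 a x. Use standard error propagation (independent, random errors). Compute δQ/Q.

Products/powers → add relative errors in quadrature, weighted by exponent:
  (1·δu/u)² = (1×0.0840)² = 0.00706;  (-3·δy/y)² = (-3×0.0330)² = 0.00980;  (3·δw/w)² = (3×0.0270)² = 0.00656;  (1·δa/a)² = (1×0.0200)² = 0.000400;  (1·δx/x)² = (1×0.0850)² = 0.00723
δQ/Q = √(0.0310) = 0.176

0.176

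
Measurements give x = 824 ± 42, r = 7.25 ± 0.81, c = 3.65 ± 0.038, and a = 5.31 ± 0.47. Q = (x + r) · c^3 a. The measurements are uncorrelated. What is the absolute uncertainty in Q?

22900

Let u = x + r = 831. δu = √(δx² + δr²) = √(1760 + 0.656) = 42.0, so δu/u = 0.0505.
Q is then a monomial in u, c, a:
δQ/Q = √((δu/u)² + (3·δc/c)² + (1·δa/a)²) = √(0.00255 + 0.000975 + 0.00783) = 0.107
Q = 2.15e+05, so δQ = 0.107 × 2.15e+05 = 22900.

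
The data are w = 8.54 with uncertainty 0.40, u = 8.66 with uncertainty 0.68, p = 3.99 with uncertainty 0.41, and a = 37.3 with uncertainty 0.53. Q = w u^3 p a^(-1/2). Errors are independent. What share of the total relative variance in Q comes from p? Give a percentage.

(δQ/Q)² = (1·δw/w)² + (3·δu/u)² + (1·δp/p)² + (−½·δa/a)²
  w term: (1×0.0468)² = 0.00219
  u term: (3×0.0785)² = 0.0555
  p term: (1×0.103)² = 0.0106
  a term: (-0.5×0.0142)² = 5.05e-05
Total = 0.0683. Share from p = 0.0106/0.0683 = 0.155.

15.5%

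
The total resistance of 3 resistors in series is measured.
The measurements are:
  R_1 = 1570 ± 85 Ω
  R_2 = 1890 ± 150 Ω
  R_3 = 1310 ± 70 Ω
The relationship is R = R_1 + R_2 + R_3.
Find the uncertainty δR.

R is a linear combination, so absolute uncertainties add in quadrature:
  (δR_1)² = 7220;  (δR_2)² = 22500;  (δR_3)² = 4900
δR = √(34600) = 186 Ω

186 Ω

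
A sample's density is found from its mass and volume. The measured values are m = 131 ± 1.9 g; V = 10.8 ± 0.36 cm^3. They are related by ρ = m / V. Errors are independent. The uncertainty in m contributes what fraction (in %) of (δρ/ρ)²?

(δρ/ρ)² = (1·δm/m)² + (-1·δV/V)²
  m term: (1×0.0145)² = 0.000210
  V term: (-1×0.0333)² = 0.00111
Total = 0.00132. Share from m = 0.000210/0.00132 = 0.159.

15.9%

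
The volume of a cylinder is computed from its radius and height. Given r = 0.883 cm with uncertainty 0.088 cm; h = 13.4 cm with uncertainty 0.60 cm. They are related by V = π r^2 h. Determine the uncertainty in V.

6.71 cm^3

Each factor contributes (exponent × relative error)² to (δV/V)²:
  (2·δr/r)² = (2×0.0997)² = 0.0397;  (1·δh/h)² = (1×0.0448)² = 0.00200
δV/V = √(0.0417) = 0.204
V = 32.8 cm^3, so δV = 0.204 × 32.8 = 6.71 cm^3.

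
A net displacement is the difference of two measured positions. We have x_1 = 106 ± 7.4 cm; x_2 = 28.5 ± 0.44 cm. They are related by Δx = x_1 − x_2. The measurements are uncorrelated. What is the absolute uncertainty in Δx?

7.41 cm

Sums and differences: (δΔx)² = Σ (cᵢ δxᵢ)².
  (δx_1)² = 54.8;  (δx_2)² = 0.194
δΔx = √(55.0) = 7.41 cm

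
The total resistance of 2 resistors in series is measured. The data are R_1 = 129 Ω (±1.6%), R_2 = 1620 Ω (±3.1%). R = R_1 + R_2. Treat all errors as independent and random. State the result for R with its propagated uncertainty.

1750 ± 50.3 Ω

Absolute uncertainties add in quadrature for a linear combination:
  (δR_1)² = 4.26;  (δR_2)² = 2520
δR = √(2530) = 50.3 Ω
R = 1750 Ω.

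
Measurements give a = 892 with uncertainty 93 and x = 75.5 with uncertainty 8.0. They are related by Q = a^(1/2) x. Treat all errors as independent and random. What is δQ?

Products/powers → add relative errors in quadrature, weighted by exponent:
  (½·δa/a)² = (0.5×0.104)² = 0.00272;  (1·δx/x)² = (1×0.106)² = 0.0112
δQ/Q = √(0.0139) = 0.118
Q = 2250, so δQ = 0.118 × 2250 = 266.

266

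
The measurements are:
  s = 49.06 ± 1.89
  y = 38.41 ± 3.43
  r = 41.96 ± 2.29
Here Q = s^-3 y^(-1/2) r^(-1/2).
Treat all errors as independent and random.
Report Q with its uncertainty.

For a monomial Q ∝ s^-3, y^(-1/2), r^(-1/2), fractional errors add in quadrature:
  (-3·δs/s)² = (-3×0.0385)² = 0.0134;  (−½·δy/y)² = (-0.5×0.0893)² = 0.00199;  (−½·δr/r)² = (-0.5×0.0546)² = 0.000745
δQ/Q = √(0.0161) = 0.127
Q = 2.109e-07, so δQ = 0.127 × 2.109e-07 = 2.68e-08.

(2.109 ± 0.268) × 10^-7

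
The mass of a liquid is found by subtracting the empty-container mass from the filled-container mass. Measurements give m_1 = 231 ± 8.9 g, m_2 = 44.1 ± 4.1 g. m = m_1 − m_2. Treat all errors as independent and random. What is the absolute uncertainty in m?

m is a linear combination, so absolute uncertainties add in quadrature:
  (δm_1)² = 79.2;  (δm_2)² = 16.8
δm = √(96.0) = 9.80 g

9.80 g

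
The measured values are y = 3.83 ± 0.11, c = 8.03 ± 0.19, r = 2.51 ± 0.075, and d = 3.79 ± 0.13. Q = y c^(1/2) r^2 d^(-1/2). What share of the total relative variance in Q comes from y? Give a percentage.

(δQ/Q)² = (1·δy/y)² + (½·δc/c)² + (2·δr/r)² + (−½·δd/d)²
  y term: (1×0.0287)² = 0.000825
  c term: (0.5×0.0237)² = 0.000140
  r term: (2×0.0299)² = 0.00357
  d term: (-0.5×0.0343)² = 0.000294
Total = 0.00483. Share from y = 0.000825/0.00483 = 0.171.

17.1%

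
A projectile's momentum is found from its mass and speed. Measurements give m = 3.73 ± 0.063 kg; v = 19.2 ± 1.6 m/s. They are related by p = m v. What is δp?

Each factor contributes (exponent × relative error)² to (δp/p)²:
  (1·δm/m)² = (1×0.0169)² = 0.000285;  (1·δv/v)² = (1×0.0833)² = 0.00694
δp/p = √(0.00723) = 0.0850
p = 71.6 kg·m/s, so δp = 0.0850 × 71.6 = 6.09 kg·m/s.

6.09 kg·m/s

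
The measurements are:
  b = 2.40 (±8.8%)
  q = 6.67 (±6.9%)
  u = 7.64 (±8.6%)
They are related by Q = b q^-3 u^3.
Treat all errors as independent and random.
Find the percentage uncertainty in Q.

Relative error in a monomial: (δQ/Q)² = Σ (nᵢ · δxᵢ/xᵢ)².
  (1·δb/b)² = (1×0.0880)² = 0.00774;  (-3·δq/q)² = (-3×0.0690)² = 0.0428;  (3·δu/u)² = (3×0.0860)² = 0.0666
δQ/Q = √(0.117) = 0.342

34.2%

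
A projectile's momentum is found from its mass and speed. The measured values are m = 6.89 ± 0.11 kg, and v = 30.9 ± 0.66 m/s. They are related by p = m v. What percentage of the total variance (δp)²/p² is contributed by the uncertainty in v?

(δp/p)² = (1·δm/m)² + (1·δv/v)²
  m term: (1×0.0160)² = 0.000255
  v term: (1×0.0214)² = 0.000456
Total = 0.000711. Share from v = 0.000456/0.000711 = 0.642.

64.2%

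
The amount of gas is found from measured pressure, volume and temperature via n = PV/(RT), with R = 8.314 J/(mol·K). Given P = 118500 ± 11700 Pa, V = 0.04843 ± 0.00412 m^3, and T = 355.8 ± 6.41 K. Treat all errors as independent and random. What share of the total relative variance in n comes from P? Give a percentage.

56.3%

(δn/n)² = (1·δP/P)² + (1·δV/V)² + (-1·δT/T)²
  P term: (1×0.0987)² = 0.00975
  V term: (1×0.0851)² = 0.00724
  T term: (-1×0.0180)² = 0.000325
Total = 0.0173. Share from P = 0.00975/0.0173 = 0.563.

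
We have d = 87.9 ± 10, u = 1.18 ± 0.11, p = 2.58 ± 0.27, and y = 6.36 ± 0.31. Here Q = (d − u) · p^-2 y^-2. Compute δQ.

Let w = d − u = 86.7. δw = √(δd² + δu²) = √(100 + 0.0121) = 10.0, so δw/w = 0.115.
Q is then a monomial in w, p, y:
δQ/Q = √((δw/w)² + (-2·δp/p)² + (-2·δy/y)²) = √(0.0133 + 0.0438 + 0.00950) = 0.258
Q = 0.322, so δQ = 0.258 × 0.322 = 0.0831.

0.0831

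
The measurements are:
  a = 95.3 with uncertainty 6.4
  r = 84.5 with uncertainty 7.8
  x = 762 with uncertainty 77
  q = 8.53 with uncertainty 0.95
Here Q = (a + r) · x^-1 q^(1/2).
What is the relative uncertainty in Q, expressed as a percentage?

Let u = a + r = 180. δu = √(δa² + δr²) = √(41.0 + 60.8) = 10.1, so δu/u = 0.0561.
Q is then a monomial in u, x, q:
δQ/Q = √((δu/u)² + (-1·δx/x)² + (½·δq/q)²) = √(0.00315 + 0.0102 + 0.00310) = 0.128

12.8%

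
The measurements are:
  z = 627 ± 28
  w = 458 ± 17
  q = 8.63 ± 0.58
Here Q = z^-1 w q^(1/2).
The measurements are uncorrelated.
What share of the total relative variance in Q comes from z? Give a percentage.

44.3%

(δQ/Q)² = (-1·δz/z)² + (1·δw/w)² + (½·δq/q)²
  z term: (-1×0.0447)² = 0.00199
  w term: (1×0.0371)² = 0.00138
  q term: (0.5×0.0672)² = 0.00113
Total = 0.00450. Share from z = 0.00199/0.00450 = 0.443.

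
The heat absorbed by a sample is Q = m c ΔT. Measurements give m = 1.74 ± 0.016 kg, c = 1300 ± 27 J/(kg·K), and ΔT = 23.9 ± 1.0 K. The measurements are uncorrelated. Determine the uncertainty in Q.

2570 J

Since Q is a product/quotient, work with relative uncertainties:
  (1·δm/m)² = (1×0.00920)² = 8.46e-05;  (1·δc/c)² = (1×0.0208)² = 0.000431;  (1·δΔT/ΔT)² = (1×0.0418)² = 0.00175
δQ/Q = √(0.00227) = 0.0476
Q = 54100 J, so δQ = 0.0476 × 54100 = 2570 J.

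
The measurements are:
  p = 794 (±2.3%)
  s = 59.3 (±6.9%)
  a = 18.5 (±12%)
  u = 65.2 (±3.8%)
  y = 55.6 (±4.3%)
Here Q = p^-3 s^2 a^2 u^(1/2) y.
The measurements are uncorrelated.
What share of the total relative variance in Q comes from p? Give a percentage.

(δQ/Q)² = (-3·δp/p)² + (2·δs/s)² + (2·δa/a)² + (½·δu/u)² + (1·δy/y)²
  p term: (-3×0.0230)² = 0.00476
  s term: (2×0.0690)² = 0.0190
  a term: (2×0.120)² = 0.0576
  u term: (0.5×0.0380)² = 0.000361
  y term: (1×0.0430)² = 0.00185
Total = 0.0836. Share from p = 0.00476/0.0836 = 0.0569.

5.69%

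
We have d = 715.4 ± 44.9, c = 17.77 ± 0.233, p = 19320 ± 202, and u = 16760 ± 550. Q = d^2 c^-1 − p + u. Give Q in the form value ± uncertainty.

Let w = d^2·c^-1 = 28800. δw/w = √((2·δd/d)² + (-1·δc/c)²) = √(0.0158 + 0.000172) = 0.126, so δw = 3630.
Q = w − p + u: δQ = √(δw² + δp² + δu²) = √(1.32e+07 + 40800 + 3.02e+05) = 3680
Q = 26240.

26240 ± 3680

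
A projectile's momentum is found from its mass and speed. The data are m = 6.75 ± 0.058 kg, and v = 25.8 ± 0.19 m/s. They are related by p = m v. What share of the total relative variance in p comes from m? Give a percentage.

(δp/p)² = (1·δm/m)² + (1·δv/v)²
  m term: (1×0.00859)² = 7.38e-05
  v term: (1×0.00736)² = 5.42e-05
Total = 0.000128. Share from m = 7.38e-05/0.000128 = 0.577.

57.7%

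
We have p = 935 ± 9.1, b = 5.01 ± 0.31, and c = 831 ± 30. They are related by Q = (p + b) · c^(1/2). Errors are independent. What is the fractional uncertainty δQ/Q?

Let u = p + b = 940. δu = √(δp² + δb²) = √(82.8 + 0.0961) = 9.11, so δu/u = 0.00969.
Q is then a monomial in u, c:
δQ/Q = √((δu/u)² + (½·δc/c)²) = √(9.38e-05 + 0.000326) = 0.0205

0.0205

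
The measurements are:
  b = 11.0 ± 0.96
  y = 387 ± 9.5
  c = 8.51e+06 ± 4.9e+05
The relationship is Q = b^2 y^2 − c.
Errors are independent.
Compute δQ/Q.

Let p = b^2·y^2 = 1.81e+07. δp/p = √((2·δb/b)² + (2·δy/y)²) = √(0.0305 + 0.00241) = 0.181, so δp = 3.29e+06.
Q = p − c: δQ = √(δp² + δc²) = √(1.08e+13 + 2.4e+11) = 3.32e+06
Q = 9.61e+06, so δQ/Q = 3.32e+06/9.61e+06 = 0.346.

0.346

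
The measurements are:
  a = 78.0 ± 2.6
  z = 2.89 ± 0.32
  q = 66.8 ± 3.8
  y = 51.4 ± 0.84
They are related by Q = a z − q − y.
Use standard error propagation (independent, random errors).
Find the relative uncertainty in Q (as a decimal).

0.246

Let p = a·z = 225. δp/p = √((1·δa/a)² + (1·δz/z)²) = √(0.00111 + 0.0123) = 0.116, so δp = 26.1.
Q = p − q − y: δQ = √(δp² + δq² + δy²) = √(679 + 14.4 + 0.706) = 26.4
Q = 107, so δQ/Q = 26.4/107 = 0.246.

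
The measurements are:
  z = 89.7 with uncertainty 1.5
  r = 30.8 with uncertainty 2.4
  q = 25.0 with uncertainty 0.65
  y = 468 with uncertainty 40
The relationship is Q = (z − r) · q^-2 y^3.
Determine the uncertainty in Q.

Let u = z − r = 58.9. δu = √(δz² + δr²) = √(2.25 + 5.76) = 2.83, so δu/u = 0.0481.
Q is then a monomial in u, q, y:
δQ/Q = √((δu/u)² + (-2·δq/q)² + (3·δy/y)²) = √(0.00231 + 0.00270 + 0.0657) = 0.266
Q = 9.66e+06, so δQ = 0.266 × 9.66e+06 = 2.57e+06.

2.57e+06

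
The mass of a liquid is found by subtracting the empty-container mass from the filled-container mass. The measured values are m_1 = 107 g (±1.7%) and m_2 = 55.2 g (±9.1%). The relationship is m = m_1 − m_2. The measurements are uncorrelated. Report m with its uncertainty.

Sums and differences: (δm)² = Σ (cᵢ δxᵢ)².
  (δm_1)² = 3.31;  (δm_2)² = 25.2
δm = √(28.5) = 5.34 g
m = 51.8 g.

51.8 ± 5.34 g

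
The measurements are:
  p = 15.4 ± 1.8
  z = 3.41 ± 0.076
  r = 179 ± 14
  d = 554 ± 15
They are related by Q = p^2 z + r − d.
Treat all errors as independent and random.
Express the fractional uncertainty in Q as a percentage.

Let w = p^2·z = 809. δw/w = √((2·δp/p)² + (1·δz/z)²) = √(0.0546 + 0.000497) = 0.235, so δw = 190.
Q = w + r − d: δQ = √(δw² + δr² + δd²) = √(36100 + 196 + 225) = 191
Q = 434, so δQ/Q = 191/434 = 0.440.

44.0%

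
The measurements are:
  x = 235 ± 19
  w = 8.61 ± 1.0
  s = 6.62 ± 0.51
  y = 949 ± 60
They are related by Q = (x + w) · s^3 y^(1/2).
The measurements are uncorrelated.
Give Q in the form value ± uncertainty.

Let u = x + w = 244. δu = √(δx² + δw²) = √(361 + 1.00) = 19.0, so δu/u = 0.0781.
Q is then a monomial in u, s, y:
δQ/Q = √((δu/u)² + (3·δs/s)² + (½·δy/y)²) = √(0.00610 + 0.0534 + 0.000999) = 0.246
Q = 2.18e+06, so δQ = 0.246 × 2.18e+06 = 5.36e+05.

(2.18 ± 0.536) × 10^6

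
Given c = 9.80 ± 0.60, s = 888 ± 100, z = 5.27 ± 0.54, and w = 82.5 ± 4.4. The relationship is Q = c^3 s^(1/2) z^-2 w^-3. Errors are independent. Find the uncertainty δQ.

0.000581

Each factor contributes (exponent × relative error)² to (δQ/Q)²:
  (3·δc/c)² = (3×0.0612)² = 0.0337;  (½·δs/s)² = (0.5×0.113)² = 0.00317;  (-2·δz/z)² = (-2×0.102)² = 0.0420;  (-3·δw/w)² = (-3×0.0533)² = 0.0256
δQ/Q = √(0.105) = 0.323
Q = 0.00180, so δQ = 0.323 × 0.00180 = 0.000581.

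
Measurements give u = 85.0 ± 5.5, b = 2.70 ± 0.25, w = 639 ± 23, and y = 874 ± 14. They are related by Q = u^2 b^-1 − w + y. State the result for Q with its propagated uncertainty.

Let p = u^2·b^-1 = 2680. δp/p = √((2·δu/u)² + (-1·δb/b)²) = √(0.0167 + 0.00857) = 0.159, so δp = 426.
Q = p − w + y: δQ = √(δp² + δw² + δy²) = √(1.81e+05 + 529 + 196) = 427
Q = 2910.

2910 ± 427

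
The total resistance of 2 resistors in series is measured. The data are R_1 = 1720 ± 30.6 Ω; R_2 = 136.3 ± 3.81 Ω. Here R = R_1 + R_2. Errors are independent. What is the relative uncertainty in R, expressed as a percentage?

1.66%

Absolute uncertainties add in quadrature for a linear combination:
  (δR_1)² = 936;  (δR_2)² = 14.5
δR = √(951) = 30.8 Ω
R = 1856 Ω, so δR/R = 30.8/1856 = 0.0166.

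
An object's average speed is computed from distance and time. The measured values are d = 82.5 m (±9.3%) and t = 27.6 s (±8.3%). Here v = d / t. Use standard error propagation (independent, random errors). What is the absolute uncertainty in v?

0.373 m/s

Each factor contributes (exponent × relative error)² to (δv/v)²:
  (1·δd/d)² = (1×0.0930)² = 0.00865;  (-1·δt/t)² = (-1×0.0830)² = 0.00689
δv/v = √(0.0155) = 0.125
v = 2.99 m/s, so δv = 0.125 × 2.99 = 0.373 m/s.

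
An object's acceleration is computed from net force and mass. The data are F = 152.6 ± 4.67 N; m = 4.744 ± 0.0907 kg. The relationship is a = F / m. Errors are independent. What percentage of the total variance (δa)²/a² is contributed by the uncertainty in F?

(δa/a)² = (1·δF/F)² + (-1·δm/m)²
  F term: (1×0.0306)² = 0.000937
  m term: (-1×0.0191)² = 0.000366
Total = 0.00130. Share from F = 0.000937/0.00130 = 0.719.

71.9%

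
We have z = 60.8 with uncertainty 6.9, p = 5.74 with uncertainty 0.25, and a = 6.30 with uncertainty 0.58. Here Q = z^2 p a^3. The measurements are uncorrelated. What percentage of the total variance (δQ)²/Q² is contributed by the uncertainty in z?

(δQ/Q)² = (2·δz/z)² + (1·δp/p)² + (3·δa/a)²
  z term: (2×0.113)² = 0.0515
  p term: (1×0.0436)² = 0.00190
  a term: (3×0.0921)² = 0.0763
Total = 0.130. Share from z = 0.0515/0.130 = 0.397.

39.7%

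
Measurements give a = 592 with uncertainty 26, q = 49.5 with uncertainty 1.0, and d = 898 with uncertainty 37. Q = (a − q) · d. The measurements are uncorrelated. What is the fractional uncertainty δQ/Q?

0.0632

Let u = a − q = 542. δu = √(δa² + δq²) = √(676 + 1.00) = 26.0, so δu/u = 0.0480.
Q is then a monomial in u, d:
δQ/Q = √((δu/u)² + (1·δd/d)²) = √(0.00230 + 0.00170) = 0.0632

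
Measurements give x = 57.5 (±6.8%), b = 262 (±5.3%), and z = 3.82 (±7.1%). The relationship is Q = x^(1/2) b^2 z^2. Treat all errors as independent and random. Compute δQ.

Since Q is a product/quotient, work with relative uncertainties:
  (½·δx/x)² = (0.5×0.0680)² = 0.00116;  (2·δb/b)² = (2×0.0530)² = 0.0112;  (2·δz/z)² = (2×0.0710)² = 0.0202
δQ/Q = √(0.0326) = 0.180
Q = 7.6e+06, so δQ = 0.180 × 7.6e+06 = 1.37e+06.

1.37e+06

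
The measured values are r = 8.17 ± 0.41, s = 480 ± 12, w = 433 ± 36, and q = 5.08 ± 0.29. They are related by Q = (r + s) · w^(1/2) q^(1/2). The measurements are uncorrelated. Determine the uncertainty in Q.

1280

Let u = r + s = 488. δu = √(δr² + δs²) = √(0.168 + 144) = 12.0, so δu/u = 0.0246.
Q is then a monomial in u, w, q:
δQ/Q = √((δu/u)² + (½·δw/w)² + (½·δq/q)²) = √(0.000605 + 0.00173 + 0.000815) = 0.0561
Q = 22900, so δQ = 0.0561 × 22900 = 1280.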